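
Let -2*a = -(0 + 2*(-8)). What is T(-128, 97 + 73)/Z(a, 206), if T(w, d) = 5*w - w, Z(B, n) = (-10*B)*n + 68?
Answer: -128/4137 ≈ -0.030940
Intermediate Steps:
a = -8 (a = -(-1)*(0 + 2*(-8))/2 = -(-1)*(0 - 16)/2 = -(-1)*(-16)/2 = -½*16 = -8)
Z(B, n) = 68 - 10*B*n (Z(B, n) = -10*B*n + 68 = 68 - 10*B*n)
T(w, d) = 4*w
T(-128, 97 + 73)/Z(a, 206) = (4*(-128))/(68 - 10*(-8)*206) = -512/(68 + 16480) = -512/16548 = -512*1/16548 = -128/4137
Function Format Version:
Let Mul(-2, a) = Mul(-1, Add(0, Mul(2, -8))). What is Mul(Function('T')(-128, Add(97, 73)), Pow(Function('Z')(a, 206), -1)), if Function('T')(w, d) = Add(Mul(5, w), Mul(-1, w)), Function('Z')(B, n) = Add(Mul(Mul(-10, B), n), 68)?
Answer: Rational(-128, 4137) ≈ -0.030940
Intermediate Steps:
a = -8 (a = Mul(Rational(-1, 2), Mul(-1, Add(0, Mul(2, -8)))) = Mul(Rational(-1, 2), Mul(-1, Add(0, -16))) = Mul(Rational(-1, 2), Mul(-1, -16)) = Mul(Rational(-1, 2), 16) = -8)
Function('Z')(B, n) = Add(68, Mul(-10, B, n)) (Function('Z')(B, n) = Add(Mul(-10, B, n), 68) = Add(68, Mul(-10, B, n)))
Function('T')(w, d) = Mul(4, w)
Mul(Function('T')(-128, Add(97, 73)), Pow(Function('Z')(a, 206), -1)) = Mul(Mul(4, -128), Pow(Add(68, Mul(-10, -8, 206)), -1)) = Mul(-512, Pow(Add(68, 16480), -1)) = Mul(-512, Pow(16548, -1)) = Mul(-512, Rational(1, 16548)) = Rational(-128, 4137)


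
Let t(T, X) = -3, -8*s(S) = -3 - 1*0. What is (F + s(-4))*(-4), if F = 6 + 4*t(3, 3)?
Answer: 45/2 ≈ 22.500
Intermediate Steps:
s(S) = 3/8 (s(S) = -(-3 - 1*0)/8 = -(-3 + 0)/8 = -⅛*(-3) = 3/8)
F = -6 (F = 6 + 4*(-3) = 6 - 12 = -6)
(F + s(-4))*(-4) = (-6 + 3/8)*(-4) = -45/8*(-4) = 45/2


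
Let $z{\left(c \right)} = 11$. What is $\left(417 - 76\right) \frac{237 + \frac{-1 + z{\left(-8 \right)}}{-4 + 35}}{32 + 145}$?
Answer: $\frac{80927}{177} \approx 457.21$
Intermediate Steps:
$\left(417 - 76\right) \frac{237 + \frac{-1 + z{\left(-8 \right)}}{-4 + 35}}{32 + 145} = \left(417 - 76\right) \frac{237 + \frac{-1 + 11}{-4 + 35}}{32 + 145} = 341 \frac{237 + \frac{10}{31}}{177} = 341 \left(237 + 10 \cdot \frac{1}{31}\right) \frac{1}{177} = 341 \left(237 + \frac{10}{31}\right) \frac{1}{177} = 341 \cdot \frac{7357}{31} \cdot \frac{1}{177} = 341 \cdot \frac{7357}{5487} = \frac{80927}{177}$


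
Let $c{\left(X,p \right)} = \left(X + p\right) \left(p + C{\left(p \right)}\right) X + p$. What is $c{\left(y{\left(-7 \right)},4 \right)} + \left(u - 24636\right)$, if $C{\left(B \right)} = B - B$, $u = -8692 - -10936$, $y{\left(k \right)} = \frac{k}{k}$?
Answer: $-22368$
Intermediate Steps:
$y{\left(k \right)} = 1$
$u = 2244$ ($u = -8692 + 10936 = 2244$)
$C{\left(B \right)} = 0$
$c{\left(X,p \right)} = p + X p \left(X + p\right)$ ($c{\left(X,p \right)} = \left(X + p\right) \left(p + 0\right) X + p = \left(X + p\right) p X + p = p \left(X + p\right) X + p = X p \left(X + p\right) + p = p + X p \left(X + p\right)$)
$c{\left(y{\left(-7 \right)},4 \right)} + \left(u - 24636\right) = 4 \left(1 + 1^{2} + 1 \cdot 4\right) + \left(2244 - 24636\right) = 4 \left(1 + 1 + 4\right) - 22392 = 4 \cdot 6 - 22392 = 24 - 22392 = -22368$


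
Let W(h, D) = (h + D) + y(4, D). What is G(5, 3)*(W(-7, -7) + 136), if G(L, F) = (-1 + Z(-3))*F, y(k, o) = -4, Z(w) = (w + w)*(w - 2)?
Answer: 10266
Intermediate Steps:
Z(w) = 2*w*(-2 + w) (Z(w) = (2*w)*(-2 + w) = 2*w*(-2 + w))
W(h, D) = -4 + D + h (W(h, D) = (h + D) - 4 = (D + h) - 4 = -4 + D + h)
G(L, F) = 29*F (G(L, F) = (-1 + 2*(-3)*(-2 - 3))*F = (-1 + 2*(-3)*(-5))*F = (-1 + 30)*F = 29*F)
G(5, 3)*(W(-7, -7) + 136) = (29*3)*((-4 - 7 - 7) + 136) = 87*(-18 + 136) = 87*118 = 10266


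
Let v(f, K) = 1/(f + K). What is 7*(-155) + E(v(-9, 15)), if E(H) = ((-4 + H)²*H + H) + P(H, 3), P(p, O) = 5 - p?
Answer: -232751/216 ≈ -1077.6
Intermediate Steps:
v(f, K) = 1/(K + f)
E(H) = 5 + H*(-4 + H)² (E(H) = ((-4 + H)²*H + H) + (5 - H) = (H*(-4 + H)² + H) + (5 - H) = (H + H*(-4 + H)²) + (5 - H) = 5 + H*(-4 + H)²)
7*(-155) + E(v(-9, 15)) = 7*(-155) + (5 + (-4 + 1/(15 - 9))²/(15 - 9)) = -1085 + (5 + (-4 + 1/6)²/6) = -1085 + (5 + (-4 + ⅙)²/6) = -1085 + (5 + (-23/6)²/6) = -1085 + (5 + (⅙)*(529/36)) = -1085 + (5 + 529/216) = -1085 + 1609/216 = -232751/216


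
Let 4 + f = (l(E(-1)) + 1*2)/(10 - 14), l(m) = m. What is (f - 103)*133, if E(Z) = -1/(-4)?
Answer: -228893/16 ≈ -14306.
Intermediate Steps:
E(Z) = ¼ (E(Z) = -1*(-¼) = ¼)
f = -73/16 (f = -4 + (¼ + 1*2)/(10 - 14) = -4 + (¼ + 2)/(-4) = -4 + (9/4)*(-¼) = -4 - 9/16 = -73/16 ≈ -4.5625)
(f - 103)*133 = (-73/16 - 103)*133 = -1721/16*133 = -228893/16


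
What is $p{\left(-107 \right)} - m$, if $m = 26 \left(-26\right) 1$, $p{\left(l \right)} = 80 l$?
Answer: $-7884$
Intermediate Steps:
$m = -676$ ($m = \left(-676\right) 1 = -676$)
$p{\left(-107 \right)} - m = 80 \left(-107\right) - -676 = -8560 + 676 = -7884$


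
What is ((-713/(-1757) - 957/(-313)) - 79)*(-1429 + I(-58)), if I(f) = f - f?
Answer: 59361690309/549941 ≈ 1.0794e+5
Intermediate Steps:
I(f) = 0
((-713/(-1757) - 957/(-313)) - 79)*(-1429 + I(-58)) = ((-713/(-1757) - 957/(-313)) - 79)*(-1429 + 0) = ((-713*(-1/1757) - 957*(-1/313)) - 79)*(-1429) = ((713/1757 + 957/313) - 79)*(-1429) = (1904618/549941 - 79)*(-1429) = -41540721/549941*(-1429) = 59361690309/549941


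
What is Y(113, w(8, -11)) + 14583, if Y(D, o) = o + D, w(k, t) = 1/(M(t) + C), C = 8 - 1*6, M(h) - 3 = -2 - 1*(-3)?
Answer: 88177/6 ≈ 14696.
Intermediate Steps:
M(h) = 4 (M(h) = 3 + (-2 - 1*(-3)) = 3 + (-2 + 3) = 3 + 1 = 4)
C = 2 (C = 8 - 6 = 2)
w(k, t) = ⅙ (w(k, t) = 1/(4 + 2) = 1/6 = ⅙)
Y(D, o) = D + o
Y(113, w(8, -11)) + 14583 = (113 + ⅙) + 14583 = 679/6 + 14583 = 88177/6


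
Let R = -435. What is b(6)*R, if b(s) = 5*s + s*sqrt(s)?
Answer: -13050 - 2610*sqrt(6) ≈ -19443.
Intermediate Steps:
b(s) = s**(3/2) + 5*s (b(s) = 5*s + s**(3/2) = s**(3/2) + 5*s)
b(6)*R = (6**(3/2) + 5*6)*(-435) = (6*sqrt(6) + 30)*(-435) = (30 + 6*sqrt(6))*(-435) = -13050 - 2610*sqrt(6)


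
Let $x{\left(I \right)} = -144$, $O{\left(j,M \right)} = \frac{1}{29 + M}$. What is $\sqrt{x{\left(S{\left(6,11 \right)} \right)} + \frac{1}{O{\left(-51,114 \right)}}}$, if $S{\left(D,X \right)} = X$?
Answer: $i \approx 1.0 i$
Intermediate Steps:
$\sqrt{x{\left(S{\left(6,11 \right)} \right)} + \frac{1}{O{\left(-51,114 \right)}}} = \sqrt{-144 + \frac{1}{\frac{1}{29 + 114}}} = \sqrt{-144 + \frac{1}{\frac{1}{143}}} = \sqrt{-144 + 143} = \sqrt{-1} = i$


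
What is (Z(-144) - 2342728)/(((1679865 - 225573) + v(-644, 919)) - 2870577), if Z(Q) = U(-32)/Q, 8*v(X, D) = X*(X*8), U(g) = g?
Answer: 21084550/9013941 ≈ 2.3391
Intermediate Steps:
v(X, D) = X² (v(X, D) = (X*(X*8))/8 = (X*(8*X))/8 = (8*X²)/8 = X²)
Z(Q) = -32/Q
(Z(-144) - 2342728)/(((1679865 - 225573) + v(-644, 919)) - 2870577) = (-32/(-144) - 2342728)/(((1679865 - 225573) + (-644)²) - 2870577) = (-32*(-1/144) - 2342728)/((1454292 + 414736) - 2870577) = (2/9 - 2342728)/(1869028 - 2870577) = -21084550/9/(-1001549) = -21084550/9*(-1/1001549) = 21084550/9013941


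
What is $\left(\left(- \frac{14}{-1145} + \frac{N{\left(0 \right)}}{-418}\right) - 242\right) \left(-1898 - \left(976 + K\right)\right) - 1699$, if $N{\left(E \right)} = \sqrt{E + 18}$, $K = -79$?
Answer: $\frac{154496413}{229} + \frac{8385 \sqrt{2}}{418} \approx 6.7469 \cdot 10^{5}$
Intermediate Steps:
$N{\left(E \right)} = \sqrt{18 + E}$
$\left(\left(- \frac{14}{-1145} + \frac{N{\left(0 \right)}}{-418}\right) - 242\right) \left(-1898 - \left(976 + K\right)\right) - 1699 = \left(\left(- \frac{14}{-1145} + \frac{\sqrt{18 + 0}}{-418}\right) - 242\right) \left(-1898 - 897\right) - 1699 = \left(\left(\left(-14\right) \left(- \frac{1}{1145}\right) + \sqrt{18} \left(- \frac{1}{418}\right)\right) - 242\right) \left(-1898 + \left(-976 + 79\right)\right) - 1699 = \left(\left(\frac{14}{1145} + 3 \sqrt{2} \left(- \frac{1}{418}\right)\right) - 242\right) \left(-1898 - 897\right) - 1699 = \left(\left(\frac{14}{1145} - \frac{3 \sqrt{2}}{418}\right) - 242\right) \left(-2795\right) - 1699 = \left(- \frac{277076}{1145} - \frac{3 \sqrt{2}}{418}\right) \left(-2795\right) - 1699 = \left(\frac{154885484}{229} + \frac{8385 \sqrt{2}}{418}\right) - 1699 = \frac{154496413}{229} + \frac{8385 \sqrt{2}}{418}$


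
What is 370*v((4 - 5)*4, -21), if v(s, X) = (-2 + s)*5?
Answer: -11100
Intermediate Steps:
v(s, X) = -10 + 5*s
370*v((4 - 5)*4, -21) = 370*(-10 + 5*((4 - 5)*4)) = 370*(-10 + 5*(-1*4)) = 370*(-10 + 5*(-4)) = 370*(-10 - 20) = 370*(-30) = -11100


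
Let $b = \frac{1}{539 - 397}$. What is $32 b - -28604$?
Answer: $\frac{2030900}{71} \approx 28604.0$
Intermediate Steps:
$b = \frac{1}{142} \approx 0.0070423$
$32 b - -28604 = 32 \cdot \frac{1}{142} - -28604 = \frac{16}{71} + 28604 = \frac{2030900}{71}$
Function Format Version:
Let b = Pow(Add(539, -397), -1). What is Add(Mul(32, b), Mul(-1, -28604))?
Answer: Rational(2030900, 71) ≈ 28604.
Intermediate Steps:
b = Rational(1, 142) (b = Pow(142, -1) = Rational(1, 142) ≈ 0.0070423)
Add(Mul(32, b), Mul(-1, -28604)) = Add(Mul(32, Rational(1, 142)), Mul(-1, -28604)) = Add(Rational(16, 71), 28604) = Rational(2030900, 71)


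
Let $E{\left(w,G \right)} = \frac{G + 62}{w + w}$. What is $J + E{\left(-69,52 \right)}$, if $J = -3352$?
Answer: $- \frac{77115}{23} \approx -3352.8$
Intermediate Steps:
$E{\left(w,G \right)} = \frac{62 + G}{2 w}$
$J + E{\left(-69,52 \right)} = -3352 + \frac{62 + 52}{2 \left(-69\right)} = -3352 + \frac{1}{2} \left(- \frac{1}{69}\right) 114 = -3352 - \frac{19}{23} = - \frac{77115}{23}$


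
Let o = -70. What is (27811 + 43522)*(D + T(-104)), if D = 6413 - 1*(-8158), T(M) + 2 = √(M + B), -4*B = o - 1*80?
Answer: 1039250477 + 71333*I*√266/2 ≈ 1.0393e+9 + 5.817e+5*I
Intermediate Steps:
B = 75/2 (B = -(-70 - 1*80)/4 = -(-70 - 80)/4 = -¼*(-150) = 75/2 ≈ 37.500)
T(M) = -2 + √(75/2 + M) (T(M) = -2 + √(M + 75/2) = -2 + √(75/2 + M))
D = 14571 (D = 6413 + 8158 = 14571)
(27811 + 43522)*(D + T(-104)) = (27811 + 43522)*(14571 + (-2 + √(150 + 4*(-104))/2)) = 71333*(14571 + (-2 + √(150 - 416)/2)) = 71333*(14571 + (-2 + √(-266)/2)) = 71333*(14571 + (-2 + (I*√266)/2)) = 71333*(14571 + (-2 + I*√266/2)) = 71333*(14569 + I*√266/2) = 1039250477 + 71333*I*√266/2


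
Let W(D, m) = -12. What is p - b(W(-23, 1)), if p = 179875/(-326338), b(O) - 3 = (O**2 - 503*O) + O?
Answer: -2014011673/326338 ≈ -6171.5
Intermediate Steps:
b(O) = 3 + O**2 - 502*O (b(O) = 3 + ((O**2 - 503*O) + O) = 3 + (O**2 - 502*O) = 3 + O**2 - 502*O)
p = -179875/326338 (p = 179875*(-1/326338) = -179875/326338 ≈ -0.55119)
p - b(W(-23, 1)) = -179875/326338 - (3 + (-12)**2 - 502*(-12)) = -179875/326338 - (3 + 144 + 6024) = -179875/326338 - 1*6171 = -179875/326338 - 6171 = -2014011673/326338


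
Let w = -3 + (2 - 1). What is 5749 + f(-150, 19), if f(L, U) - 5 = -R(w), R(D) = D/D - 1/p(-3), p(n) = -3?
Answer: 17258/3 ≈ 5752.7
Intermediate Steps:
w = -2 (w = -3 + 1 = -2)
R(D) = 4/3 (R(D) = D/D - 1/(-3) = 1 - 1*(-1/3) = 1 + 1/3 = 4/3)
f(L, U) = 11/3 (f(L, U) = 5 - 1*4/3 = 5 - 4/3 = 11/3)
5749 + f(-150, 19) = 5749 + 11/3 = 17258/3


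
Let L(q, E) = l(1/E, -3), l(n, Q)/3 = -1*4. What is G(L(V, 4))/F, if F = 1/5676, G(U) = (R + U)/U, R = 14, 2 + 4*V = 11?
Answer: -946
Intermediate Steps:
V = 9/4 (V = -½ + (¼)*11 = -½ + 11/4 = 9/4 ≈ 2.2500)
l(n, Q) = -12 (l(n, Q) = 3*(-1*4) = 3*(-4) = -12)
L(q, E) = -12
G(U) = (14 + U)/U
F = 1/5676 ≈ 0.00017618
G(L(V, 4))/F = ((14 - 12)/(-12))/(1/5676) = -1/12*2*5676 = -⅙*5676 = -946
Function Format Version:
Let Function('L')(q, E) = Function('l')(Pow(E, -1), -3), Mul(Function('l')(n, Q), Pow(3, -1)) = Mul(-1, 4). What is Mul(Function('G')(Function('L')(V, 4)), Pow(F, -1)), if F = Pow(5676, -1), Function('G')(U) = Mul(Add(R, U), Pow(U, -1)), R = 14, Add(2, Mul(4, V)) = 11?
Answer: -946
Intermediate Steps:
V = Rational(9, 4) (V = Add(Rational(-1, 2), Mul(Rational(1, 4), 11)) = Add(Rational(-1, 2), Rational(11, 4)) = Rational(9, 4) ≈ 2.2500)
Function('l')(n, Q) = -12 (Function('l')(n, Q) = Mul(3, Mul(-1, 4)) = Mul(3, -4) = -12)
Function('L')(q, E) = -12
Function('G')(U) = Mul(Pow(U, -1), Add(14, U)) (Function('G')(U) = Mul(Add(14, U), Pow(U, -1)) = Mul(Pow(U, -1), Add(14, U)))
F = Rational(1, 5676) ≈ 0.00017618
Mul(Function('G')(Function('L')(V, 4)), Pow(F, -1)) = Mul(Mul(Pow(-12, -1), Add(14, -12)), Pow(Rational(1, 5676), -1)) = Mul(Mul(Rational(-1, 12), 2), 5676) = Mul(Rational(-1, 6), 5676) = -946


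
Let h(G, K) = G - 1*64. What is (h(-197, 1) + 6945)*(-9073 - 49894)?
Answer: -394135428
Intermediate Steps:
h(G, K) = -64 + G (h(G, K) = G - 64 = -64 + G)
(h(-197, 1) + 6945)*(-9073 - 49894) = ((-64 - 197) + 6945)*(-9073 - 49894) = (-261 + 6945)*(-58967) = 6684*(-58967) = -394135428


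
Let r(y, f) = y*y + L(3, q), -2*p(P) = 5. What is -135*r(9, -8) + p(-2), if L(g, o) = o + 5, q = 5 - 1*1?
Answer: -24305/2 ≈ -12153.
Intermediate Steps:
q = 4 (q = 5 - 1 = 4)
p(P) = -5/2 (p(P) = -1/2*5 = -5/2)
L(g, o) = 5 + o
r(y, f) = 9 + y**2 (r(y, f) = y*y + (5 + 4) = y**2 + 9 = 9 + y**2)
-135*r(9, -8) + p(-2) = -135*(9 + 9**2) - 5/2 = -135*(9 + 81) - 5/2 = -135*90 - 5/2 = -12150 - 5/2 = -24305/2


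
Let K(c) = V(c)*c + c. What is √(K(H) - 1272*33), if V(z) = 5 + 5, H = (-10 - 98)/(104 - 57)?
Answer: 6*I*√2577245/47 ≈ 204.94*I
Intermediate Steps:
H = -108/47 ≈ -2.2979
V(z) = 10
K(c) = 11*c (K(c) = 10*c + c = 11*c)
√(K(H) - 1272*33) = √(11*(-108/47) - 1272*33) = √(-1188/47 - 41976) = √(-1974060/47) = 6*I*√2577245/47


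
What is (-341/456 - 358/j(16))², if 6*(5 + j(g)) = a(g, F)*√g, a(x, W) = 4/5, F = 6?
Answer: 5884859812129/933424704 ≈ 6304.6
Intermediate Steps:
a(x, W) = ⅘ (a(x, W) = 4*(⅕) = ⅘)
j(g) = -5 + 2*√g/15 (j(g) = -5 + (4*√g/5)/6 = -5 + 2*√g/15)
(-341/456 - 358/j(16))² = (-341/456 - 358/(-5 + 2*√16/15))² = (-341*1/456 - 358/(-5 + (2/15)*4))² = (-341/456 - 358/(-5 + 8/15))² = (-341/456 - 358/(-67/15))² = (-341/456 - 358*(-15/67))² = (-341/456 + 5370/67)² = (2425873/30552)² = 5884859812129/933424704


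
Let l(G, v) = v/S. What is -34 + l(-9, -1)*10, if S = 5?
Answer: -36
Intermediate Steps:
l(G, v) = v/5
-34 + l(-9, -1)*10 = -34 + ((⅕)*(-1))*10 = -34 - ⅕*10 = -34 - 2 = -36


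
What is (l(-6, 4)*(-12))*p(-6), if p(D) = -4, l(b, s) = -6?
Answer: -288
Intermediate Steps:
(l(-6, 4)*(-12))*p(-6) = -6*(-12)*(-4) = 72*(-4) = -288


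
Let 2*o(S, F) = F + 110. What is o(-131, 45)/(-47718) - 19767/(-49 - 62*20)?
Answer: 1886283617/123017004 ≈ 15.334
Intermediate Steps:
o(S, F) = 55 + F/2 (o(S, F) = (F + 110)/2 = (110 + F)/2 = 55 + F/2)
o(-131, 45)/(-47718) - 19767/(-49 - 62*20) = (55 + (½)*45)/(-47718) - 19767/(-49 - 62*20) = (55 + 45/2)*(-1/47718) - 19767/(-49 - 1240) = (155/2)*(-1/47718) - 19767/(-1289) = -155/95436 - 19767*(-1/1289) = -155/95436 + 19767/1289 = 1886283617/123017004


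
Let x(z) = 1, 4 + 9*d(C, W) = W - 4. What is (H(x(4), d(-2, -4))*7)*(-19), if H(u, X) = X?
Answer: 532/3 ≈ 177.33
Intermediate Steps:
d(C, W) = -8/9 + W/9 (d(C, W) = -4/9 + (W - 4)/9 = -4/9 + (-4 + W)/9 = -4/9 + (-4/9 + W/9) = -8/9 + W/9)
(H(x(4), d(-2, -4))*7)*(-19) = ((-8/9 + (1/9)*(-4))*7)*(-19) = ((-8/9 - 4/9)*7)*(-19) = -4/3*7*(-19) = -28/3*(-19) = 532/3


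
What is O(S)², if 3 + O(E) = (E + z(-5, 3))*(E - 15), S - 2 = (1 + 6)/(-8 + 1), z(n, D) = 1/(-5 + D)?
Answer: 100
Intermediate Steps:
S = 1 (S = 2 + (1 + 6)/(-8 + 1) = 2 + 7/(-7) = 2 + 7*(-⅐) = 2 - 1 = 1)
O(E) = -3 + (-15 + E)*(-½ + E) (O(E) = -3 + (E + 1/(-5 + 3))*(E - 15) = -3 + (E + 1/(-2))*(-15 + E) = -3 + (E - ½)*(-15 + E) = -3 + (-½ + E)*(-15 + E) = -3 + (-15 + E)*(-½ + E))
O(S)² = (9/2 + 1² - 31/2*1)² = (9/2 + 1 - 31/2)² = (-10)² = 100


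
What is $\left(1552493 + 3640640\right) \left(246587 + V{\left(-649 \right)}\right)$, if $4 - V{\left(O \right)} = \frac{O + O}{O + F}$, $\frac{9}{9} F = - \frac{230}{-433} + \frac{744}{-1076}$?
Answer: $\frac{96826727829091131905}{75612241} \approx 1.2806 \cdot 10^{12}$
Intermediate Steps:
$F = - \frac{18668}{116477}$ ($F = - \frac{230}{-433} + \frac{744}{-1076} = \left(-230\right) \left(- \frac{1}{433}\right) + 744 \left(- \frac{1}{1076}\right) = \frac{230}{433} - \frac{186}{269} = - \frac{18668}{116477} \approx -0.16027$)
$V{\left(O \right)} = 4 - \frac{2 O}{- \frac{18668}{116477} + O}$ ($V{\left(O \right)} = 4 - \frac{O + O}{O - \frac{18668}{116477}} = 4 - \frac{2 O}{- \frac{18668}{116477} + O}$)
$\left(1552493 + 3640640\right) \left(246587 + V{\left(-649 \right)}\right) = \left(1552493 + 3640640\right) \left(246587 + \frac{2 \left(-37336 + 116477 \left(-649\right)\right)}{-18668 + 116477 \left(-649\right)}\right) = 5193133 \left(246587 + \frac{2 \left(-37336 - 75593573\right)}{-18668 - 75593573}\right) = 5193133 \left(246587 + 2 \frac{1}{-75612241} \left(-75630909\right)\right) = 5193133 \left(246587 + 2 \left(- \frac{1}{75612241}\right) \left(-75630909\right)\right) = 5193133 \left(246587 + \frac{151261818}{75612241}\right) = 5193133 \cdot \frac{18645146933285}{75612241} = \frac{96826727829091131905}{75612241}$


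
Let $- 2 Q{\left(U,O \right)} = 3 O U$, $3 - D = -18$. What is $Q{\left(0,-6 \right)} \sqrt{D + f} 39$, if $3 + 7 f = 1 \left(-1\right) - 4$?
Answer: $0$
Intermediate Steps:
$D = 21$ ($D = 3 - -18 = 3 + 18 = 21$)
$f = - \frac{8}{7}$ ($f = - \frac{3}{7} + \frac{1 \left(-1\right) - 4}{7} = - \frac{3}{7} + \frac{-1 - 4}{7} = - \frac{3}{7} + \frac{1}{7} \left(-5\right) = - \frac{3}{7} - \frac{5}{7} = - \frac{8}{7} \approx -1.1429$)
$Q{\left(U,O \right)} = - \frac{3 O U}{2}$
$Q{\left(0,-6 \right)} \sqrt{D + f} 39 = \left(- \frac{3}{2}\right) \left(-6\right) 0 \sqrt{21 - \frac{8}{7}} \cdot 39 = 0 \sqrt{\frac{139}{7}} \cdot 39 = 0 \frac{\sqrt{973}}{7} \cdot 39 = 0 \cdot 39 = 0$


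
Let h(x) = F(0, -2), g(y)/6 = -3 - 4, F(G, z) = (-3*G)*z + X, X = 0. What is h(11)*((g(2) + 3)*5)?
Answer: 0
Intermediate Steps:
F(G, z) = -3*G*z (F(G, z) = (-3*G)*z + 0 = -3*G*z + 0 = -3*G*z)
g(y) = -42 (g(y) = 6*(-3 - 4) = 6*(-7) = -42)
h(x) = 0 (h(x) = -3*0*(-2) = 0)
h(11)*((g(2) + 3)*5) = 0*((-42 + 3)*5) = 0*(-39*5) = 0*(-195) = 0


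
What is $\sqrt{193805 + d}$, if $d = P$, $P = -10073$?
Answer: $2 \sqrt{45933} \approx 428.64$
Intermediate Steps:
$d = -10073$
$\sqrt{193805 + d} = \sqrt{193805 - 10073} = \sqrt{183732} = 2 \sqrt{45933}$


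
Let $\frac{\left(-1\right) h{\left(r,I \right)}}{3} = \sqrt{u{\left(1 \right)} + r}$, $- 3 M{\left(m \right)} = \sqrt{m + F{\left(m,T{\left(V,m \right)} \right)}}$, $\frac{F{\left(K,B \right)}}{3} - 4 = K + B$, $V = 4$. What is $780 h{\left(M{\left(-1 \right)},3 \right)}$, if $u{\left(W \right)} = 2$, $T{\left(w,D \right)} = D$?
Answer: $- 780 \sqrt{18 - 3 \sqrt{5}} \approx -2621.1$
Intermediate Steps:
$F{\left(K,B \right)} = 12 + 3 B + 3 K$ ($F{\left(K,B \right)} = 12 + 3 \left(K + B\right) = 12 + 3 \left(B + K\right) = 12 + \left(3 B + 3 K\right) = 12 + 3 B + 3 K$)
$M{\left(m \right)} = - \frac{\sqrt{12 + 7 m}}{3}$ ($M{\left(m \right)} = - \frac{\sqrt{m + \left(12 + 3 m + 3 m\right)}}{3} = - \frac{\sqrt{m + \left(12 + 6 m\right)}}{3} = - \frac{\sqrt{12 + 7 m}}{3}$)
$h{\left(r,I \right)} = - 3 \sqrt{2 + r}$
$780 h{\left(M{\left(-1 \right)},3 \right)} = 780 \left(- 3 \sqrt{2 - \frac{\sqrt{12 + 7 \left(-1\right)}}{3}}\right) = 780 \left(- 3 \sqrt{2 - \frac{\sqrt{12 - 7}}{3}}\right) = 780 \left(- 3 \sqrt{2 - \frac{\sqrt{5}}{3}}\right) = - 2340 \sqrt{2 - \frac{\sqrt{5}}{3}}$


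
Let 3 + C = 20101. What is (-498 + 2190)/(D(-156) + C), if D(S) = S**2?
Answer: 846/22217 ≈ 0.038079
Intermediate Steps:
C = 20098 (C = -3 + 20101 = 20098)
(-498 + 2190)/(D(-156) + C) = (-498 + 2190)/((-156)**2 + 20098) = 1692/(24336 + 20098) = 1692/44434 = 1692*(1/44434) = 846/22217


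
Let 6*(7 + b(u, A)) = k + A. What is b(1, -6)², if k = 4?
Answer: 484/9 ≈ 53.778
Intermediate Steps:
b(u, A) = -19/3 + A/6 (b(u, A) = -7 + (4 + A)/6 = -7 + (⅔ + A/6) = -19/3 + A/6)
b(1, -6)² = (-19/3 + (⅙)*(-6))² = (-19/3 - 1)² = (-22/3)² = 484/9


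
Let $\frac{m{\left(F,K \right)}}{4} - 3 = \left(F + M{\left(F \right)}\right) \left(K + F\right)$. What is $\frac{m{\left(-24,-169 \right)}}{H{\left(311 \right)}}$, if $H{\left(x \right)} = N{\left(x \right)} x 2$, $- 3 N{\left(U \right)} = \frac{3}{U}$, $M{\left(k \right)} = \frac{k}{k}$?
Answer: $-8884$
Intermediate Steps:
$M{\left(k \right)} = 1$
$N{\left(U \right)} = - \frac{1}{U}$ ($N{\left(U \right)} = - \frac{3 \frac{1}{U}}{3} = - \frac{1}{U}$)
$H{\left(x \right)} = -2$ ($H{\left(x \right)} = - \frac{1}{x} x 2 = \left(-1\right) 2 = -2$)
$m{\left(F,K \right)} = 12 + 4 \left(1 + F\right) \left(F + K\right)$ ($m{\left(F,K \right)} = 12 + 4 \left(F + 1\right) \left(K + F\right) = 12 + 4 \left(1 + F\right) \left(F + K\right)$)
$\frac{m{\left(-24,-169 \right)}}{H{\left(311 \right)}} = \frac{12 + 4 \left(-24\right) + 4 \left(-169\right) + 4 \left(-24\right)^{2} + 4 \left(-24\right) \left(-169\right)}{-2} = \left(12 - 96 - 676 + 4 \cdot 576 + 16224\right) \left(- \frac{1}{2}\right) = \left(12 - 96 - 676 + 2304 + 16224\right) \left(- \frac{1}{2}\right) = 17768 \left(- \frac{1}{2}\right) = -8884$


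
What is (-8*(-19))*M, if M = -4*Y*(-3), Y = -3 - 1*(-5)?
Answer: 3648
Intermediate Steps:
Y = 2 (Y = -3 + 5 = 2)
M = 24 (M = -4*2*(-3) = -8*(-3) = 24)
(-8*(-19))*M = -8*(-19)*24 = 152*24 = 3648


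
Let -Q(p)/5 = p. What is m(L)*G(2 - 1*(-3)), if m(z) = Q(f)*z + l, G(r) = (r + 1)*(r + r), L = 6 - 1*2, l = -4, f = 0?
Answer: -240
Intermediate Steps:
Q(p) = -5*p
L = 4 (L = 6 - 2 = 4)
G(r) = 2*r*(1 + r) (G(r) = (1 + r)*(2*r) = 2*r*(1 + r))
m(z) = -4 (m(z) = (-5*0)*z - 4 = 0*z - 4 = 0 - 4 = -4)
m(L)*G(2 - 1*(-3)) = -8*(2 - 1*(-3))*(1 + (2 - 1*(-3))) = -8*(2 + 3)*(1 + (2 + 3)) = -8*5*(1 + 5) = -8*5*6 = -4*60 = -240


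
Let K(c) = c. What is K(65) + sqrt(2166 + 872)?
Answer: 65 + 7*sqrt(62) ≈ 120.12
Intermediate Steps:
K(65) + sqrt(2166 + 872) = 65 + sqrt(2166 + 872) = 65 + sqrt(3038) = 65 + 7*sqrt(62)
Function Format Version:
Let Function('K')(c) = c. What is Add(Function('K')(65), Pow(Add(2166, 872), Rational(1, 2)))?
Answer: Add(65, Mul(7, Pow(62, Rational(1, 2)))) ≈ 120.12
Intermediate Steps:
Add(Function('K')(65), Pow(Add(2166, 872), Rational(1, 2))) = Add(65, Pow(Add(2166, 872), Rational(1, 2))) = Add(65, Pow(3038, Rational(1, 2))) = Add(65, Mul(7, Pow(62, Rational(1, 2))))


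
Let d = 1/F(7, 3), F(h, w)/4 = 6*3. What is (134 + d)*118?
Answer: 569291/36 ≈ 15814.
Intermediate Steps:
F(h, w) = 72 (F(h, w) = 4*(6*3) = 4*18 = 72)
d = 1/72 ≈ 0.013889
(134 + d)*118 = (134 + 1/72)*118 = (9649/72)*118 = 569291/36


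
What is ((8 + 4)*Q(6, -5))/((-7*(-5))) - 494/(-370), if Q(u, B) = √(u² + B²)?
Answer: 247/185 + 12*√61/35 ≈ 4.0129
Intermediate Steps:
Q(u, B) = √(B² + u²)
((8 + 4)*Q(6, -5))/((-7*(-5))) - 494/(-370) = ((8 + 4)*√((-5)² + 6²))/((-7*(-5))) - 494/(-370) = (12*√(25 + 36))/35 - 494*(-1/370) = (12*√61)*(1/35) + 247/185 = 12*√61/35 + 247/185 = 247/185 + 12*√61/35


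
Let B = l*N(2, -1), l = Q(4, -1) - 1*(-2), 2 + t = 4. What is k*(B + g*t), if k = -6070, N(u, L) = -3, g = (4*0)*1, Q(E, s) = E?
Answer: 109260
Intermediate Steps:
t = 2 (t = -2 + 4 = 2)
l = 6 (l = 4 - 1*(-2) = 4 + 2 = 6)
g = 0 (g = 0*1 = 0)
B = -18 (B = 6*(-3) = -18)
k*(B + g*t) = -6070*(-18 + 0*2) = -6070*(-18 + 0) = -6070*(-18) = 109260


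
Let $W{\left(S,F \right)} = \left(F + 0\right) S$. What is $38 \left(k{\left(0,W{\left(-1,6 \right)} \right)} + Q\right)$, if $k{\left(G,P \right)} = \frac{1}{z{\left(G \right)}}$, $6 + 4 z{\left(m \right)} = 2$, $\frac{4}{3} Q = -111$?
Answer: $- \frac{6403}{2} \approx -3201.5$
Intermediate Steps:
$Q = - \frac{333}{4}$ ($Q = \frac{3}{4} \left(-111\right) = - \frac{333}{4} \approx -83.25$)
$z{\left(m \right)} = -1$ ($z{\left(m \right)} = - \frac{3}{2} + \frac{1}{4} \cdot 2 = - \frac{3}{2} + \frac{1}{2} = -1$)
$W{\left(S,F \right)} = F S$
$k{\left(G,P \right)} = -1$ ($k{\left(G,P \right)} = \frac{1}{-1} = -1$)
$38 \left(k{\left(0,W{\left(-1,6 \right)} \right)} + Q\right) = 38 \left(-1 - \frac{333}{4}\right) = 38 \left(- \frac{337}{4}\right) = - \frac{6403}{2}$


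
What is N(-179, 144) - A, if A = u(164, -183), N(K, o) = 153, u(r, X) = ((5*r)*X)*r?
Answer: 24609993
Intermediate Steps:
u(r, X) = 5*X*r² (u(r, X) = (5*X*r)*r = 5*X*r²)
A = -24609840 (A = 5*(-183)*164² = 5*(-183)*26896 = -24609840)
N(-179, 144) - A = 153 - 1*(-24609840) = 153 + 24609840 = 24609993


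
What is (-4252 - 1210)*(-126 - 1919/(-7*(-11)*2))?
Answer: 58233113/77 ≈ 7.5627e+5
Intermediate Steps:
(-4252 - 1210)*(-126 - 1919/(-7*(-11)*2)) = -5462*(-126 - 1919/(77*2)) = -5462*(-126 - 1919/154) = -5462*(-21323/154) = 58233113/77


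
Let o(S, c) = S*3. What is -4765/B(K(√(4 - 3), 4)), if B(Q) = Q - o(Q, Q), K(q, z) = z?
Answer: 4765/8 ≈ 595.63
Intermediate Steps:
o(S, c) = 3*S
B(Q) = -2*Q (B(Q) = Q - 3*Q = -2*Q)
-4765/B(K(√(4 - 3), 4)) = -4765/((-2*4)) = -4765/(-8) = -4765*(-⅛) = 4765/8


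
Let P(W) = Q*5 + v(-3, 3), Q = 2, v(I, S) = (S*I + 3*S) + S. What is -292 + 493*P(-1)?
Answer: 6117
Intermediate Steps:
v(I, S) = 4*S + I*S (v(I, S) = (I*S + 3*S) + S = (3*S + I*S) + S = 4*S + I*S)
P(W) = 13 (P(W) = 2*5 + 3*(4 - 3) = 10 + 3*1 = 10 + 3 = 13)
-292 + 493*P(-1) = -292 + 493*13 = -292 + 6409 = 6117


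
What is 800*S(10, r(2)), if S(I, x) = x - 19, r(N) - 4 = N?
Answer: -10400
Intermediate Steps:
r(N) = 4 + N
S(I, x) = -19 + x
800*S(10, r(2)) = 800*(-19 + (4 + 2)) = 800*(-19 + 6) = 800*(-13) = -10400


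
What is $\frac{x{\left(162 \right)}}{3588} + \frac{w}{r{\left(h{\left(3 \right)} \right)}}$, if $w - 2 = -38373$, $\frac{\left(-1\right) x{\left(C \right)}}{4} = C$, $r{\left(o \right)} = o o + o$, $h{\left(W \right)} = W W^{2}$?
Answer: $- \frac{11513753}{226044} \approx -50.936$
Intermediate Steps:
$h{\left(W \right)} = W^{3}$
$r{\left(o \right)} = o + o^{2}$ ($r{\left(o \right)} = o^{2} + o = o + o^{2}$)
$x{\left(C \right)} = - 4 C$
$w = -38371$ ($w = 2 - 38373 = -38371$)
$\frac{x{\left(162 \right)}}{3588} + \frac{w}{r{\left(h{\left(3 \right)} \right)}} = \frac{\left(-4\right) 162}{3588} - \frac{38371}{3^{3} \left(1 + 3^{3}\right)} = \left(-648\right) \frac{1}{3588} - \frac{38371}{27 \left(1 + 27\right)} = - \frac{54}{299} - \frac{38371}{27 \cdot 28} = - \frac{54}{299} - \frac{38371}{756} = - \frac{11513753}{226044}$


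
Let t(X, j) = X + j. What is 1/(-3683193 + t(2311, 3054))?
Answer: -1/3677828 ≈ -2.7190e-7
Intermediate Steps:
1/(-3683193 + t(2311, 3054)) = 1/(-3683193 + (2311 + 3054)) = 1/(-3683193 + 5365) = 1/(-3677828) = -1/3677828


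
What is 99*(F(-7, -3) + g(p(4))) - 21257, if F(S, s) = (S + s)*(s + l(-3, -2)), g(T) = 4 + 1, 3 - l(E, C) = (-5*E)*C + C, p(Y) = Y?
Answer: -52442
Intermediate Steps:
l(E, C) = 3 - C + 5*C*E (l(E, C) = 3 - ((-5*E)*C + C) = 3 - (-5*C*E + C) = 3 - (C - 5*C*E) = 3 + (-C + 5*C*E) = 3 - C + 5*C*E)
g(T) = 5
F(S, s) = (35 + s)*(S + s) (F(S, s) = (S + s)*(s + (3 - 1*(-2) + 5*(-2)*(-3))) = (S + s)*(s + (3 + 2 + 30)) = (S + s)*(s + 35) = (S + s)*(35 + s) = (35 + s)*(S + s))
99*(F(-7, -3) + g(p(4))) - 21257 = 99*(((-3)² + 35*(-7) + 35*(-3) - 7*(-3)) + 5) - 21257 = 99*((9 - 245 - 105 + 21) + 5) - 21257 = 99*(-320 + 5) - 21257 = 99*(-315) - 21257 = -31185 - 21257 = -52442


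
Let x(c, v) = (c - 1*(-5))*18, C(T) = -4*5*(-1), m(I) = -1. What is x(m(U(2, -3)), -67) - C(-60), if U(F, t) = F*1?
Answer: 52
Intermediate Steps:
U(F, t) = F
C(T) = 20 (C(T) = -20*(-1) = 20)
x(c, v) = 90 + 18*c (x(c, v) = (c + 5)*18 = (5 + c)*18 = 90 + 18*c)
x(m(U(2, -3)), -67) - C(-60) = (90 + 18*(-1)) - 1*20 = (90 - 18) - 20 = 72 - 20 = 52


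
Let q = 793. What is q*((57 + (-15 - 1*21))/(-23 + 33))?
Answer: 16653/10 ≈ 1665.3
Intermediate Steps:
q*((57 + (-15 - 1*21))/(-23 + 33)) = 793*((57 + (-15 - 1*21))/(-23 + 33)) = 793*((57 + (-15 - 21))/10) = 793*((57 - 36)*(⅒)) = 793*(21*(⅒)) = 793*(21/10) = 16653/10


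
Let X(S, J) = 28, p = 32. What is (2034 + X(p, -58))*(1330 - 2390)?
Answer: -2185720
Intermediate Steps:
(2034 + X(p, -58))*(1330 - 2390) = (2034 + 28)*(1330 - 2390) = 2062*(-1060) = -2185720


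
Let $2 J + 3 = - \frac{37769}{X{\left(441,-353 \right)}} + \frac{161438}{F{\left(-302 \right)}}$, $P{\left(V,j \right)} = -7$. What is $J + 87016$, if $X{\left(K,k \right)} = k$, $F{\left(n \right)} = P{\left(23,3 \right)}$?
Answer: $\frac{186651214}{2471} \approx 75537.0$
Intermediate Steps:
$F{\left(n \right)} = -7$
$J = - \frac{28365322}{2471}$ ($J = - \frac{3}{2} + \frac{- \frac{37769}{-353} + \frac{161438}{-7}}{2} = - \frac{3}{2} + \frac{\left(-37769\right) \left(- \frac{1}{353}\right) + 161438 \left(- \frac{1}{7}\right)}{2} = - \frac{3}{2} + \frac{\frac{37769}{353} - \frac{161438}{7}}{2} = - \frac{3}{2} + \frac{1}{2} \left(- \frac{56723231}{2471}\right) = - \frac{3}{2} - \frac{56723231}{4942} = - \frac{28365322}{2471} \approx -11479.0$)
$J + 87016 = - \frac{28365322}{2471} + 87016 = \frac{186651214}{2471}$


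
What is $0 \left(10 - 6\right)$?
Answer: $0$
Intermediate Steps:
$0 \left(10 - 6\right) = 0 \cdot 4 = 0$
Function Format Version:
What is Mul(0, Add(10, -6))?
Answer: 0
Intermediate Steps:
Mul(0, Add(10, -6)) = Mul(0, 4) = 0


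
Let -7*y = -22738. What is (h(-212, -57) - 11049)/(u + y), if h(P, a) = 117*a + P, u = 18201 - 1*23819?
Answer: 5705/754 ≈ 7.5663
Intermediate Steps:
y = 22738/7 (y = -⅐*(-22738) = 22738/7 ≈ 3248.3)
u = -5618 (u = 18201 - 23819 = -5618)
h(P, a) = P + 117*a
(h(-212, -57) - 11049)/(u + y) = ((-212 + 117*(-57)) - 11049)/(-5618 + 22738/7) = ((-212 - 6669) - 11049)/(-16588/7) = (-6881 - 11049)*(-7/16588) = -17930*(-7/16588) = 5705/754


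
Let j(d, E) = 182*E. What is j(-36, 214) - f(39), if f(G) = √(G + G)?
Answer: 38948 - √78 ≈ 38939.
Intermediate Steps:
f(G) = √2*√G (f(G) = √(2*G) = √2*√G)
j(-36, 214) - f(39) = 182*214 - √2*√39 = 38948 - √78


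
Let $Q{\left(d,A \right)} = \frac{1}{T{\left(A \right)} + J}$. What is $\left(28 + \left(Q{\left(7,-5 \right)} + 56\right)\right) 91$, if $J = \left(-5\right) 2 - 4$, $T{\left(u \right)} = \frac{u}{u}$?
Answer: $7637$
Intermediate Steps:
$T{\left(u \right)} = 1$
$J = -14$ ($J = -10 - 4 = -14$)
$Q{\left(d,A \right)} = - \frac{1}{13}$ ($Q{\left(d,A \right)} = \frac{1}{1 - 14} = \frac{1}{-13} = - \frac{1}{13}$)
$\left(28 + \left(Q{\left(7,-5 \right)} + 56\right)\right) 91 = \left(28 + \left(- \frac{1}{13} + 56\right)\right) 91 = \left(28 + \frac{727}{13}\right) 91 = \frac{1091}{13} \cdot 91 = 7637$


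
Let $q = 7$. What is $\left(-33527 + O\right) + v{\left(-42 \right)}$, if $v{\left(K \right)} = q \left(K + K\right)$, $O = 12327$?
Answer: $-21788$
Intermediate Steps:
$v{\left(K \right)} = 14 K$ ($v{\left(K \right)} = 7 \left(K + K\right) = 7 \cdot 2 K = 14 K$)
$\left(-33527 + O\right) + v{\left(-42 \right)} = \left(-33527 + 12327\right) + 14 \left(-42\right) = -21200 - 588 = -21788$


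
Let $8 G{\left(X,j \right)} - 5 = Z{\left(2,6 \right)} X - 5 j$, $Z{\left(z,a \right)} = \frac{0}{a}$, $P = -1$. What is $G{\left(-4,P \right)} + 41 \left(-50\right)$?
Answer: $- \frac{8195}{4} \approx -2048.8$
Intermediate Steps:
$Z{\left(z,a \right)} = 0$
$G{\left(X,j \right)} = \frac{5}{8} - \frac{5 j}{8}$ ($G{\left(X,j \right)} = \frac{5}{8} + \frac{0 X - 5 j}{8} = \frac{5}{8} + \frac{0 - 5 j}{8} = \frac{5}{8} + \frac{\left(-5\right) j}{8} = \frac{5}{8} - \frac{5 j}{8}$)
$G{\left(-4,P \right)} + 41 \left(-50\right) = \left(\frac{5}{8} - - \frac{5}{8}\right) + 41 \left(-50\right) = \left(\frac{5}{8} + \frac{5}{8}\right) - 2050 = \frac{5}{4} - 2050 = - \frac{8195}{4}$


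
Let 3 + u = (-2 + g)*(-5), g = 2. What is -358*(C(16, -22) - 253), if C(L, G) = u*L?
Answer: 107758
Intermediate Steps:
u = -3 (u = -3 + (-2 + 2)*(-5) = -3 + 0*(-5) = -3 + 0 = -3)
C(L, G) = -3*L
-358*(C(16, -22) - 253) = -358*(-3*16 - 253) = -358*(-48 - 253) = -358*(-301) = 107758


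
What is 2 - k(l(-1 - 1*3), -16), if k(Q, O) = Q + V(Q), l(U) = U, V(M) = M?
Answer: 10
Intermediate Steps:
k(Q, O) = 2*Q (k(Q, O) = Q + Q = 2*Q)
2 - k(l(-1 - 1*3), -16) = 2 - 2*(-1 - 1*3) = 2 - 2*(-1 - 3) = 2 - 2*(-4) = 2 - 1*(-8) = 2 + 8 = 10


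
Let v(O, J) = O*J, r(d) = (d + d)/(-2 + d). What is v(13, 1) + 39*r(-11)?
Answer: 79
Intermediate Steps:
r(d) = 2*d/(-2 + d) (r(d) = (2*d)/(-2 + d) = 2*d/(-2 + d))
v(O, J) = J*O
v(13, 1) + 39*r(-11) = 1*13 + 39*(2*(-11)/(-2 - 11)) = 13 + 39*(2*(-11)/(-13)) = 13 + 39*(2*(-11)*(-1/13)) = 13 + 39*(22/13) = 13 + 66 = 79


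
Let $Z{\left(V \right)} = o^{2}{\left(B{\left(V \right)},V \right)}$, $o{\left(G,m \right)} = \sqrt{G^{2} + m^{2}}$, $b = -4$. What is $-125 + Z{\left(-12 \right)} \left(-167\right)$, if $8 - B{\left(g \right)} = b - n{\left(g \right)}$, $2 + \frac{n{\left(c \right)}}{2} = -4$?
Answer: $-24173$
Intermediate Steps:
$n{\left(c \right)} = -12$ ($n{\left(c \right)} = -4 + 2 \left(-4\right) = -4 - 8 = -12$)
$B{\left(g \right)} = 0$ ($B{\left(g \right)} = 8 - \left(-4 - -12\right) = 8 - \left(-4 + 12\right) = 8 - 8 = 0$)
$Z{\left(V \right)} = V^{2}$ ($Z{\left(V \right)} = \left(\sqrt{0^{2} + V^{2}}\right)^{2} = \left(\sqrt{0 + V^{2}}\right)^{2} = \left(\sqrt{V^{2}}\right)^{2} = V^{2}$)
$-125 + Z{\left(-12 \right)} \left(-167\right) = -125 + \left(-12\right)^{2} \left(-167\right) = -125 + 144 \left(-167\right) = -125 - 24048 = -24173$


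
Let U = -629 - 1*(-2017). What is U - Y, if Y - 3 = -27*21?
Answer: 1952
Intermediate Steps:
Y = -564 (Y = 3 - 27*21 = 3 - 567 = -564)
U = 1388 (U = -629 + 2017 = 1388)
U - Y = 1388 - 1*(-564) = 1388 + 564 = 1952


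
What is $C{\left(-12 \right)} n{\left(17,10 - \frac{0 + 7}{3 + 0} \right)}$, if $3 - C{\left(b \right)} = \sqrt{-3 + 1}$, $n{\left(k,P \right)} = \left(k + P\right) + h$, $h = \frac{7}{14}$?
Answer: $\frac{151}{2} - \frac{151 i \sqrt{2}}{6} \approx 75.5 - 35.591 i$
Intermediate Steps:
$h = \frac{1}{2}$ ($h = 7 \cdot \frac{1}{14} = \frac{1}{2} \approx 0.5$)
$n{\left(k,P \right)} = \frac{1}{2} + P + k$ ($n{\left(k,P \right)} = \left(k + P\right) + \frac{1}{2} = \left(P + k\right) + \frac{1}{2} = \frac{1}{2} + P + k$)
$C{\left(b \right)} = 3 - i \sqrt{2}$ ($C{\left(b \right)} = 3 - \sqrt{-3 + 1} = 3 - \sqrt{-2} = 3 - i \sqrt{2}$)
$C{\left(-12 \right)} n{\left(17,10 - \frac{0 + 7}{3 + 0} \right)} = \left(3 - i \sqrt{2}\right) \left(\frac{1}{2} + \left(10 - \frac{0 + 7}{3 + 0}\right) + 17\right) = \left(3 - i \sqrt{2}\right) \left(\frac{1}{2} + \left(10 - \frac{7}{3}\right) + 17\right) = \left(3 - i \sqrt{2}\right) \left(\frac{1}{2} + \frac{23}{3} + 17\right) = \left(3 - i \sqrt{2}\right) \frac{151}{6} = \frac{151}{2} - \frac{151 i \sqrt{2}}{6}$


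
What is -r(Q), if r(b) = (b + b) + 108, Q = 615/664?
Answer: -36471/332 ≈ -109.85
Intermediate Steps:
Q = 615/664 (Q = 615*(1/664) = 615/664 ≈ 0.92620)
r(b) = 108 + 2*b (r(b) = 2*b + 108 = 108 + 2*b)
-r(Q) = -(108 + 2*(615/664)) = -(108 + 615/332) = -1*36471/332 = -36471/332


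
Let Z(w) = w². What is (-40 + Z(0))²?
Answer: 1600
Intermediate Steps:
(-40 + Z(0))² = (-40 + 0²)² = (-40 + 0)² = (-40)² = 1600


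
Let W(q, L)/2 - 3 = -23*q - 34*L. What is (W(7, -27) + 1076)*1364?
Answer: 3540944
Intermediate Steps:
W(q, L) = 6 - 68*L - 46*q (W(q, L) = 6 + 2*(-23*q - 34*L) = 6 + 2*(-34*L - 23*q) = 6 + (-68*L - 46*q) = 6 - 68*L - 46*q)
(W(7, -27) + 1076)*1364 = ((6 - 68*(-27) - 46*7) + 1076)*1364 = ((6 + 1836 - 322) + 1076)*1364 = (1520 + 1076)*1364 = 2596*1364 = 3540944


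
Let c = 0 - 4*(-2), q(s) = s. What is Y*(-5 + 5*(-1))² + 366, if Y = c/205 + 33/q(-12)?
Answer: 3891/41 ≈ 94.902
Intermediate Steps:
c = 8 (c = 0 + 8 = 8)
Y = -2223/820 (Y = 8/205 + 33/(-12) = 8*(1/205) + 33*(-1/12) = 8/205 - 11/4 = -2223/820 ≈ -2.7110)
Y*(-5 + 5*(-1))² + 366 = -2223*(-5 + 5*(-1))²/820 + 366 = -2223*(-5 - 5)²/820 + 366 = -2223/820*(-10)² + 366 = -2223/820*100 + 366 = -11115/41 + 366 = 3891/41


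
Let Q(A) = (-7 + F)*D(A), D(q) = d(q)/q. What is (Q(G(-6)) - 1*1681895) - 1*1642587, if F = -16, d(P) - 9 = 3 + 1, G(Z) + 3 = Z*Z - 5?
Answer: -93085795/28 ≈ -3.3245e+6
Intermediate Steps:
G(Z) = -8 + Z² (G(Z) = -3 + (Z*Z - 5) = -3 + (Z² - 5) = -3 + (-5 + Z²) = -8 + Z²)
d(P) = 13 (d(P) = 9 + (3 + 1) = 9 + 4 = 13)
D(q) = 13/q
Q(A) = -299/A (Q(A) = (-7 - 16)*(13/A) = -299/A)
(Q(G(-6)) - 1*1681895) - 1*1642587 = (-299/(-8 + (-6)²) - 1*1681895) - 1*1642587 = (-299/(-8 + 36) - 1681895) - 1642587 = (-299/28 - 1681895) - 1642587 = -47093359/28 - 1642587 = -93085795/28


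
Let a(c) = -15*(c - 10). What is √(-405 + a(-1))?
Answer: 4*I*√15 ≈ 15.492*I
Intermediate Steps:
a(c) = 150 - 15*c (a(c) = -15*(-10 + c) = 150 - 15*c)
√(-405 + a(-1)) = √(-405 + (150 - 15*(-1))) = √(-405 + (150 + 15)) = √(-405 + 165) = √(-240) = 4*I*√15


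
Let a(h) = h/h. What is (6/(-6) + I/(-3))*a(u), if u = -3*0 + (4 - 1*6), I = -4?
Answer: ⅓ ≈ 0.33333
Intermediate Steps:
u = -2 (u = 0 + (4 - 6) = 0 - 2 = -2)
a(h) = 1
(6/(-6) + I/(-3))*a(u) = (6/(-6) - 4/(-3))*1 = (6*(-⅙) - 4*(-⅓))*1 = (-1 + 4/3)*1 = (⅓)*1 = ⅓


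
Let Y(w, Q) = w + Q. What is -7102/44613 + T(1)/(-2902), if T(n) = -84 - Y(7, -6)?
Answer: -16817899/129466926 ≈ -0.12990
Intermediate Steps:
Y(w, Q) = Q + w
T(n) = -85 (T(n) = -84 - (-6 + 7) = -84 - 1*1 = -84 - 1 = -85)
-7102/44613 + T(1)/(-2902) = -7102/44613 - 85/(-2902) = -7102*1/44613 - 85*(-1/2902) = -7102/44613 + 85/2902 = -16817899/129466926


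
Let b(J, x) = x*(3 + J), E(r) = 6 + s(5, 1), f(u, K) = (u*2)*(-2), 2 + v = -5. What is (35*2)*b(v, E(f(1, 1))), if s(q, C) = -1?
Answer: -1400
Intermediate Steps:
v = -7 (v = -2 - 5 = -7)
f(u, K) = -4*u (f(u, K) = (2*u)*(-2) = -4*u)
E(r) = 5 (E(r) = 6 - 1 = 5)
(35*2)*b(v, E(f(1, 1))) = (35*2)*(5*(3 - 7)) = 70*(5*(-4)) = 70*(-20) = -1400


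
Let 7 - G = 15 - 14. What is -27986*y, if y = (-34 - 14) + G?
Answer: 1175412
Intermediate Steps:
G = 6 (G = 7 - (15 - 14) = 7 - 1*1 = 7 - 1 = 6)
y = -42 (y = (-34 - 14) + 6 = -48 + 6 = -42)
-27986*y = -27986*(-42) = 1175412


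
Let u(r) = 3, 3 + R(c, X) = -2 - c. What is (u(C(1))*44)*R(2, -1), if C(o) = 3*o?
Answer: -924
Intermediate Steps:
R(c, X) = -5 - c (R(c, X) = -3 + (-2 - c) = -5 - c)
(u(C(1))*44)*R(2, -1) = (3*44)*(-5 - 1*2) = 132*(-5 - 2) = 132*(-7) = -924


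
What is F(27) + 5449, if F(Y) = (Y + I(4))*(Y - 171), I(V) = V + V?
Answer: 409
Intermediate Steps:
I(V) = 2*V
F(Y) = (-171 + Y)*(8 + Y) (F(Y) = (Y + 2*4)*(Y - 171) = (Y + 8)*(-171 + Y) = (8 + Y)*(-171 + Y) = (-171 + Y)*(8 + Y))
F(27) + 5449 = (-1368 + 27² - 163*27) + 5449 = (-1368 + 729 - 4401) + 5449 = -5040 + 5449 = 409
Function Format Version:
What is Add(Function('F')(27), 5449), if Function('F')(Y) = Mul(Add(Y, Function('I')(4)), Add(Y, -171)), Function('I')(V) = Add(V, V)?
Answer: 409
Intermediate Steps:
Function('I')(V) = Mul(2, V)
Function('F')(Y) = Mul(Add(-171, Y), Add(8, Y)) (Function('F')(Y) = Mul(Add(Y, Mul(2, 4)), Add(Y, -171)) = Mul(Add(Y, 8), Add(-171, Y)) = Mul(Add(8, Y), Add(-171, Y)) = Mul(Add(-171, Y), Add(8, Y)))
Add(Function('F')(27), 5449) = Add(Add(-1368, Pow(27, 2), Mul(-163, 27)), 5449) = Add(Add(-1368, 729, -4401), 5449) = Add(-5040, 5449) = 409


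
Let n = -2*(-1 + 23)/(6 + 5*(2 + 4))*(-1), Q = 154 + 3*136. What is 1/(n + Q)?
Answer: 9/5069 ≈ 0.0017755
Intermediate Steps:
Q = 562 (Q = 154 + 408 = 562)
n = 11/9 (n = -44/(6 + 5*6)*(-1) = -44/(6 + 30)*(-1) = -44/36*(-1) = -2*11/18*(-1) = -11/9*(-1) = 11/9 ≈ 1.2222)
1/(n + Q) = 1/(11/9 + 562) = 1/(5069/9) = 9/5069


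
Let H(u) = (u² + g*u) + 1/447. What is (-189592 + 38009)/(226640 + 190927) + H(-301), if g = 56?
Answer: 1529401945719/20739161 ≈ 73745.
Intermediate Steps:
H(u) = 1/447 + u² + 56*u (H(u) = (u² + 56*u) + 1/447 = 1/447 + u² + 56*u)
(-189592 + 38009)/(226640 + 190927) + H(-301) = (-189592 + 38009)/(226640 + 190927) + (1/447 + (-301)² + 56*(-301)) = -151583/417567 + (1/447 + 90601 - 16856) = -151583*1/417567 + 32964016/447 = -151583/417567 + 32964016/447 = 1529401945719/20739161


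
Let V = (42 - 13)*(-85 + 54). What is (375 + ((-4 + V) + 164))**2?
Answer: 132496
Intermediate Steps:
V = -899 (V = 29*(-31) = -899)
(375 + ((-4 + V) + 164))**2 = (375 + ((-4 - 899) + 164))**2 = (375 + (-903 + 164))**2 = (375 - 739)**2 = (-364)**2 = 132496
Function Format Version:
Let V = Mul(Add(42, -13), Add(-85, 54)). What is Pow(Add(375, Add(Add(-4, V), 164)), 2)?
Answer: 132496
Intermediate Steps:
V = -899 (V = Mul(29, -31) = -899)
Pow(Add(375, Add(Add(-4, V), 164)), 2) = Pow(Add(375, Add(Add(-4, -899), 164)), 2) = Pow(Add(375, Add(-903, 164)), 2) = Pow(Add(375, -739), 2) = Pow(-364, 2) = 132496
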